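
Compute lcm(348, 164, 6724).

584988

348 = 2² · 3 · 29; 164 = 2² · 41; 6724 = 2² · 41²
lcm takes max exponent of each prime: 2² · 3 · 29 · 41² = 584988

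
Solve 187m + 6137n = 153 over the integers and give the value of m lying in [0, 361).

329

gcd(187, 6137) = 17 (Euclid: 6137 = 32·187 + 153; 187 = 1·153 + 34; 153 = 4·34 + 17; 34 = 2·17 + 0), and 17 | 153.
Extended Euclid: 187·(-164) + 6137·(5) = 17. Scale by 9: m₀ = -1476.
General solution m = m₀ + 361t; reducing mod 361 gives m = 329 (and n = -10).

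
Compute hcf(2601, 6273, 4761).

2601 = 3² · 17²; 6273 = 3² · 17 · 41; 4761 = 3² · 23²
gcd takes min exponent of each prime: 3² = 9

9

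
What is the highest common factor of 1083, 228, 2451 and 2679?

gcd(1083, 228): 1083 = 4·228 + 171; 228 = 1·171 + 57; 171 = 3·57 + 0 → 57
gcd(57, 2451): 2451 = 43·57 + 0 → 57
gcd(57, 2679): 2679 = 47·57 + 0 → 57

57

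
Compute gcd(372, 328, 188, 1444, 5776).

4

372 = 2² · 3 · 31; 328 = 2³ · 41; 188 = 2² · 47; 1444 = 2² · 19²; 5776 = 2⁴ · 19²
gcd takes min exponent of each prime: 2² = 4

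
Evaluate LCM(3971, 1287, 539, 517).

3971 = 11 · 19²; 1287 = 3² · 11 · 13; 539 = 7² · 11; 517 = 11 · 47
lcm takes max exponent of each prime: 3² · 7² · 11 · 13 · 19² · 47 = 1069989921

1069989921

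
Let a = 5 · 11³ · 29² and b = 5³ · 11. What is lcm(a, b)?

max exponent per prime: 5³ · 11³ · 29² = 139921375

139921375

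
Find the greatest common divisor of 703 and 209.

19

703 = 19 · 37
209 = 11 · 19
Common: 19 = 19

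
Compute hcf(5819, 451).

5819 = 11 · 23²
451 = 11 · 41
Common: 11 = 11

11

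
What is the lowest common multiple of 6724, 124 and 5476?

lcm(6724, 124) = 6724·124/gcd = 833776/4 = 208444
lcm(208444, 5476) = 208444·5476/gcd = 1141439344/4 = 285359836

285359836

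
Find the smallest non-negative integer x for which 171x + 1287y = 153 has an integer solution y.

gcd(171, 1287) = 9 (Euclid: 1287 = 7·171 + 90; 171 = 1·90 + 81; 90 = 1·81 + 9; 81 = 9·9 + 0), and 9 | 153.
Extended Euclid: 171·(-15) + 1287·(2) = 9. Scale by 17: x₀ = -255.
General solution x = x₀ + 143t; reducing mod 143 gives x = 31 (and y = -4).

31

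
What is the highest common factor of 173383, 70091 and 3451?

119

173383 = 7 · 17 · 31 · 47; 70091 = 7 · 17 · 19 · 31; 3451 = 7 · 17 · 29
gcd takes min exponent of each prime: 7 · 17 = 119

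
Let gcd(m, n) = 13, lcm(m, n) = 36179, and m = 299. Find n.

m·n = gcd·lcm = 13·36179 = 470327, so n = 470327/299 = 1573.

1573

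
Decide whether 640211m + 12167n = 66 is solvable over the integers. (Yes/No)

gcd(640211, 12167): 640211 = 52·12167 + 7527; 12167 = 1·7527 + 4640; 7527 = 1·4640 + 2887; 4640 = 1·2887 + 1753; 2887 = 1·1753 + 1134; 1753 = 1·1134 + 619; 1134 = 1·619 + 515; 619 = 1·515 + 104; 515 = 4·104 + 99; 104 = 1·99 + 5; 99 = 19·5 + 4; 5 = 1·4 + 1; 4 = 4·1 + 0 → 1
1 divides 66, so a solution exists.

Yes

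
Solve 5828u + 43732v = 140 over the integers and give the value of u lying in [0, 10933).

2934

gcd(5828, 43732) = 4 (Euclid: 43732 = 7·5828 + 2936; 5828 = 1·2936 + 2892; 2936 = 1·2892 + 44; 2892 = 65·44 + 32; 44 = 1·32 + 12; 32 = 2·12 + 8; 12 = 1·8 + 4; 8 = 2·4 + 0), and 4 | 140.
Extended Euclid: 5828·(-3977) + 43732·(530) = 4. Scale by 35: u₀ = -139195.
General solution u = u₀ + 10933t; reducing mod 10933 gives u = 2934 (and v = -391).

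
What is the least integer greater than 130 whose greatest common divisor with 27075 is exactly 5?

27075 = 5·5415. Any t with gcd(t, 27075) = 5 is a multiple of 5, say 5s, with s coprime to 5415.
Need s > 130/5, so s ≥ 27. First s ≥ 27 with gcd(s, 5415) = 1 is s = 28. Thus t = 5·28 = 140.

140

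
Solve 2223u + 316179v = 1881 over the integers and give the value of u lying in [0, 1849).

Euclid: 316179 = 142·2223 + 513; 2223 = 4·513 + 171; 513 = 3·171 + 0 → gcd = 171; 1881 = 171·11.
Back-substitution yields 2223·(569) + 316179·(-4) = 171, so one solution is u = 569·11 = 6259, v = -4·11 = -44.
Solutions in u differ by 316179/171 = 1849; the one in [0, 1849) is 6259 mod 1849 = 712.

712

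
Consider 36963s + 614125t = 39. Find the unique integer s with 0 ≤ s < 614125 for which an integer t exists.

118678

Reduce mod 614125: 36963s ≡ 39 (mod 614125). With g = gcd(36963, 614125) = 1 dividing 39, divide through: 36963s ≡ 39 (mod 614125).
Since gcd(36963, 614125) = 1, s ≡ 39·(36963)⁻¹ ≡ 118678 (mod 614125). Smallest non-negative: 118678.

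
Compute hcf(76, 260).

4

Euclid: 260 = 3·76 + 32; 76 = 2·32 + 12; 32 = 2·12 + 8; 12 = 1·8 + 4; 8 = 2·4 + 0. Last nonzero remainder: 4.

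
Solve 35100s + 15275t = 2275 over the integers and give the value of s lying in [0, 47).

Euclid: 35100 = 2·15275 + 4550; 15275 = 3·4550 + 1625; 4550 = 2·1625 + 1300; 1625 = 1·1300 + 325; 1300 = 4·325 + 0 → gcd = 325; 2275 = 325·7.
Back-substitution yields 35100·(-10) + 15275·(23) = 325, so one solution is s = -10·7 = -70, t = 23·7 = 161.
Solutions in s differ by 15275/325 = 47; the one in [0, 47) is -70 mod 47 = 24.

24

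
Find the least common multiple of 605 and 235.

28435

gcd first: 605 = 2·235 + 135; 235 = 1·135 + 100; 135 = 1·100 + 35; 100 = 2·35 + 30; 35 = 1·30 + 5; 30 = 6·5 + 0 → gcd = 5
lcm = 605·235/gcd = 142175/5 = 28435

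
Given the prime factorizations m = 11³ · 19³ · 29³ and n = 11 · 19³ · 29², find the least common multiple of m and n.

222655204981

max exponent per prime: 11³ · 19³ · 29³ = 222655204981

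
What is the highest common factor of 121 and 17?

121 = 11²
17 = 17
Common: 1 = 1

1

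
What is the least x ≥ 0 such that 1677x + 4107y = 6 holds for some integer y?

1129

Reduce mod 4107: 1677x ≡ 6 (mod 4107). With g = gcd(1677, 4107) = 3 dividing 6, divide through: 559x ≡ 2 (mod 1369).
Since gcd(559, 1369) = 1, x ≡ 2·(559)⁻¹ ≡ 1129 (mod 1369). Smallest non-negative: 1129.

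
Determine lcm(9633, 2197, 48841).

9633 = 3 · 13² · 19; 2197 = 13³; 48841 = 13² · 17²
lcm takes max exponent of each prime: 3 · 13³ · 17² · 19 = 36191181

36191181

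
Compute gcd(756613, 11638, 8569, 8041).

11

gcd(756613, 11638): 756613 = 65·11638 + 143; 11638 = 81·143 + 55; 143 = 2·55 + 33; 55 = 1·33 + 22; 33 = 1·22 + 11; 22 = 2·11 + 0 → 11
gcd(11, 8569): 8569 = 779·11 + 0 → 11
gcd(11, 8041): 8041 = 731·11 + 0 → 11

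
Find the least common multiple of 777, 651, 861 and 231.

10863237

lcm(777, 651) = 777·651/gcd = 505827/21 = 24087
lcm(24087, 861) = 24087·861/gcd = 20738907/21 = 987567
lcm(987567, 231) = 987567·231/gcd = 228127977/21 = 10863237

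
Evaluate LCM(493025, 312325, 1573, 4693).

lcm(493025, 312325) = 493025·312325/gcd = 153984033125/325 = 473797025
lcm(473797025, 1573) = 473797025·1573/gcd = 745282720325/13 = 57329440025
lcm(57329440025, 4693) = 57329440025·4693/gcd = 269047062037325/13 = 20695927849025

20695927849025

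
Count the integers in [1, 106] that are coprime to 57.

57 = 3·19. Inclusion–exclusion on these primes:
106 − ⌊106/3⌋ − ⌊106/19⌋ + ⌊106/57⌋ = 67

67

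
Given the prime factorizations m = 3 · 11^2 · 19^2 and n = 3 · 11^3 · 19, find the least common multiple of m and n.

1441473

max exponent per prime: 3 · 11^3 · 19^2 = 1441473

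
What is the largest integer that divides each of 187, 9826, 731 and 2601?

17

gcd(187, 9826): 9826 = 52·187 + 102; 187 = 1·102 + 85; 102 = 1·85 + 17; 85 = 5·17 + 0 → 17
gcd(17, 731): 731 = 43·17 + 0 → 17
gcd(17, 2601): 2601 = 153·17 + 0 → 17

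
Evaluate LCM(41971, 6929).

290817059

gcd first: 41971 = 6·6929 + 397; 6929 = 17·397 + 180; 397 = 2·180 + 37; 180 = 4·37 + 32; 37 = 1·32 + 5; 32 = 6·5 + 2; 5 = 2·2 + 1; 2 = 2·1 + 0 → gcd = 1
lcm = 41971·6929/gcd = 290817059/1 = 290817059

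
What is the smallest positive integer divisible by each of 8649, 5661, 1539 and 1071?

8649 = 3² · 31²; 5661 = 3² · 17 · 37; 1539 = 3⁴ · 19; 1071 = 3² · 7 · 17
lcm takes max exponent of each prime: 3⁴ · 7 · 17 · 19 · 31² · 37 = 6511944537

6511944537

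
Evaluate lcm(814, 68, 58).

lcm(814, 68) = 814·68/gcd = 55352/2 = 27676
lcm(27676, 58) = 27676·58/gcd = 1605208/2 = 802604

802604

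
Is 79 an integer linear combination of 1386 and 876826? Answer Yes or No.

gcd(1386, 876826): 876826 = 632·1386 + 874; 1386 = 1·874 + 512; 874 = 1·512 + 362; 512 = 1·362 + 150; 362 = 2·150 + 62; 150 = 2·62 + 26; 62 = 2·26 + 10; 26 = 2·10 + 6; 10 = 1·6 + 4; 6 = 1·4 + 2; 4 = 2·2 + 0 → 2
2 does not divide 79, so a solution does not exist.

No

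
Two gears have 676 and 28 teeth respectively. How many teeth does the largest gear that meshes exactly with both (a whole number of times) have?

Euclid: 676 = 24·28 + 4; 28 = 7·4 + 0. Last nonzero remainder: 4.

4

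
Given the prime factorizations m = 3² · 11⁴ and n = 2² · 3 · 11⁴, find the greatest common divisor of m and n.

min exponent per shared prime: 3 · 11⁴ = 43923

43923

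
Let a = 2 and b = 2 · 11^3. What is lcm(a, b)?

2662

max exponent per prime: 2 · 11^3 = 2662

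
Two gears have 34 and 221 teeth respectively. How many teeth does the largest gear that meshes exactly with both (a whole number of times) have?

Euclid: 221 = 6·34 + 17; 34 = 2·17 + 0. Last nonzero remainder: 17.

17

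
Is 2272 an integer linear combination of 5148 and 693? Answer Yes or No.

No

gcd(5148, 693): 5148 = 7·693 + 297; 693 = 2·297 + 99; 297 = 3·99 + 0 → 99
99 does not divide 2272, so a solution does not exist.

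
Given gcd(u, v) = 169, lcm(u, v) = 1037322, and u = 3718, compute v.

47151

Using uv = gcd(u,v)·lcm(u,v) = 169·1037322 = 175307418, we get v = 175307418/3718 = 47151.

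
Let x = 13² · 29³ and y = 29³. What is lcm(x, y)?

4121741

max exponent per prime: 13² · 29³ = 4121741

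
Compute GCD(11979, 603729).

11979 = 3² · 11³
603729 = 3² · 7² · 37²
Common: 3² = 9

9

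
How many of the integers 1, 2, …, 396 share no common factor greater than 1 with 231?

231 = 3·7·11. Inclusion–exclusion on these primes:
396 − ⌊396/3⌋ − ⌊396/7⌋ − ⌊396/11⌋ + ⌊396/21⌋ + ⌊396/33⌋ + ⌊396/77⌋ − ⌊396/231⌋ = 206

206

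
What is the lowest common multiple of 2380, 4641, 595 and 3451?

2691780

2380 = 2² · 5 · 7 · 17; 4641 = 3 · 7 · 13 · 17; 595 = 5 · 7 · 17; 3451 = 7 · 17 · 29
lcm takes max exponent of each prime: 2² · 3 · 5 · 7 · 13 · 17 · 29 = 2691780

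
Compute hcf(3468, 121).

Euclid: 3468 = 28·121 + 80; 121 = 1·80 + 41; 80 = 1·41 + 39; 41 = 1·39 + 2; 39 = 19·2 + 1; 2 = 2·1 + 0. Last nonzero remainder: 1.

1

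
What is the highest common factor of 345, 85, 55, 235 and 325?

345 = 3 · 5 · 23; 85 = 5 · 17; 55 = 5 · 11; 235 = 5 · 47; 325 = 5² · 13
gcd takes min exponent of each prime: 5 = 5

5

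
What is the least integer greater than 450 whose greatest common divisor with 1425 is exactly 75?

gcd(k, 1425) = 75 forces 75 | k; write k = 75s. Then gcd(75s, 75·19) = 75·gcd(s, 19), so need gcd(s, 19) = 1.
75s > 450 gives s ≥ 7. The least s ≥ 7 coprime to 19 is 7, so k = 75·7 = 525.

525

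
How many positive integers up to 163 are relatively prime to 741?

Prime factors of 741: 3, 13, 19. Count integers ≤ 163 divisible by none of them.
By inclusion–exclusion: 163 − ⌊163/3⌋ − ⌊163/13⌋ − ⌊163/19⌋ + ⌊163/39⌋ + ⌊163/57⌋ + ⌊163/247⌋ − ⌊163/741⌋ = 95.

95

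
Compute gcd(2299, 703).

19

2299 = 11² · 19
703 = 19 · 37
Common: 19 = 19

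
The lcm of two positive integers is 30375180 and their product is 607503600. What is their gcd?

20

gcd·lcm = product, so gcd = 607503600/30375180 = 20.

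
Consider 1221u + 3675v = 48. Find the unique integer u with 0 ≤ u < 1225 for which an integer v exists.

1213

Euclid: 3675 = 3·1221 + 12; 1221 = 101·12 + 9; 12 = 1·9 + 3; 9 = 3·3 + 0 → gcd = 3; 48 = 3·16.
Back-substitution yields 1221·(-307) + 3675·(102) = 3, so one solution is u = -307·16 = -4912, v = 102·16 = 1632.
Solutions in u differ by 3675/3 = 1225; the one in [0, 1225) is -4912 mod 1225 = 1213.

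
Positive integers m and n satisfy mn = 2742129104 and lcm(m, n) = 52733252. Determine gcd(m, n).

From gcd × lcm = mn: gcd = 2742129104 / 52733252 = 52.

52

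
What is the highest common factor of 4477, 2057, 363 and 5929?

4477 = 11² · 37; 2057 = 11² · 17; 363 = 3 · 11²; 5929 = 7² · 11²
gcd takes min exponent of each prime: 11² = 121

121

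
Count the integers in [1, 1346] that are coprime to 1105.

935

Prime factors of 1105: 5, 13, 17. Count integers ≤ 1346 divisible by none of them.
By inclusion–exclusion: 1346 − ⌊1346/5⌋ − ⌊1346/13⌋ − ⌊1346/17⌋ + ⌊1346/65⌋ + ⌊1346/85⌋ + ⌊1346/221⌋ − ⌊1346/1105⌋ = 935.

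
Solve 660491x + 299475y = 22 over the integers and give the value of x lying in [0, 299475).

gcd(660491, 299475) = 1 (Euclid: 660491 = 2·299475 + 61541; 299475 = 4·61541 + 53311; 61541 = 1·53311 + 8230; 53311 = 6·8230 + 3931; 8230 = 2·3931 + 368; 3931 = 10·368 + 251; 368 = 1·251 + 117; 251 = 2·117 + 17; 117 = 6·17 + 15; 17 = 1·15 + 2; 15 = 7·2 + 1; 2 = 2·1 + 0), and 1 | 22.
Extended Euclid: 660491·(140786) + 299475·(-310503) = 1. Scale by 22: x₀ = 3097292.
General solution x = x₀ + 299475t; reducing mod 299475 gives x = 102542 (and y = -226156).

102542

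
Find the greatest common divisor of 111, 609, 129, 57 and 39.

3

111 = 3 · 37; 609 = 3 · 7 · 29; 129 = 3 · 43; 57 = 3 · 19; 39 = 3 · 13
gcd takes min exponent of each prime: 3 = 3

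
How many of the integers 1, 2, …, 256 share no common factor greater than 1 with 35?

35 = 5·7. Inclusion–exclusion on these primes:
256 − ⌊256/5⌋ − ⌊256/7⌋ + ⌊256/35⌋ = 176

176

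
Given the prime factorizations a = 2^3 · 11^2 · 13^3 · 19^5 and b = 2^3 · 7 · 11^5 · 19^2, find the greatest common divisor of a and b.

349448

min exponent per shared prime: 2^3 · 11^2 · 19^2 = 349448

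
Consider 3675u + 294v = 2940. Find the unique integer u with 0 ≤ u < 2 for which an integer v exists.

Reduce mod 294: 3675u ≡ 2940 (mod 294). With g = gcd(3675, 294) = 147 dividing 2940, divide through: 25u ≡ 20 (mod 2).
Since gcd(25, 2) = 1, u ≡ 20·(25)⁻¹ ≡ 0 (mod 2). Smallest non-negative: 0.

0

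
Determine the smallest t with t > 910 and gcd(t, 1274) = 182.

1092

gcd(t, 1274) = 182 forces 182 | t; write t = 182s. Then gcd(182s, 182·7) = 182·gcd(s, 7), so need gcd(s, 7) = 1.
182s > 910 gives s ≥ 6. The least s ≥ 6 coprime to 7 is 6, so t = 182·6 = 1092.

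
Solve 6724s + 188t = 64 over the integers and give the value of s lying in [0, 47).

37

gcd(6724, 188) = 4 (Euclid: 6724 = 35·188 + 144; 188 = 1·144 + 44; 144 = 3·44 + 12; 44 = 3·12 + 8; 12 = 1·8 + 4; 8 = 2·4 + 0), and 4 | 64.
Extended Euclid: 6724·(17) + 188·(-608) = 4. Scale by 16: s₀ = 272.
General solution s = s₀ + 47k; reducing mod 47 gives s = 37 (and t = -1323).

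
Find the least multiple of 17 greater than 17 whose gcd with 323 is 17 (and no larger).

Multiples of 17 above 17: 17·2, 17·3, … . Need the cofactor coprime to 323/17 = 19.
Checking s = 2, 3, … the first with gcd(s, 19) = 1 is s = 2, giving 34.

34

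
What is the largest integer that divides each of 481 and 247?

13

481 = 13 · 37
247 = 13 · 19
Common: 13 = 13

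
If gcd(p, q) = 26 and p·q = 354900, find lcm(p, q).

13650

For any two positive integers, gcd × lcm equals their product. Hence lcm = 354900 / 26 = 13650.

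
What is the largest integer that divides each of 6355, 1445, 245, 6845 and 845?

5

6355 = 5 · 31 · 41; 1445 = 5 · 17²; 245 = 5 · 7²; 6845 = 5 · 37²; 845 = 5 · 13²
gcd takes min exponent of each prime: 5 = 5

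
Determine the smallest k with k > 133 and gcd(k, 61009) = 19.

Multiples of 19 above 133: 19·8, 19·9, … . Need the cofactor coprime to 61009/19 = 3211.
Checking s = 8, 9, … the first with gcd(s, 3211) = 1 is s = 8, giving 152.

152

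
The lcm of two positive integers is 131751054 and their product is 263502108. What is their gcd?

2

gcd·lcm = product, so gcd = 263502108/131751054 = 2.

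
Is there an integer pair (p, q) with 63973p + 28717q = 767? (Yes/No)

Yes

gcd(63973, 28717): 63973 = 2·28717 + 6539; 28717 = 4·6539 + 2561; 6539 = 2·2561 + 1417; 2561 = 1·1417 + 1144; 1417 = 1·1144 + 273; 1144 = 4·273 + 52; 273 = 5·52 + 13; 52 = 4·13 + 0 → 13
13 divides 767, so a solution exists.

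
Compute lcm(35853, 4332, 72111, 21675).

lcm(35853, 4332) = 35853·4332/gcd = 155315196/57 = 2724828
lcm(2724828, 72111) = 2724828·72111/gcd = 196490071908/3 = 65496690636
lcm(65496690636, 21675) = 65496690636·21675/gcd = 1419640769535300/51 = 27836093520300

27836093520300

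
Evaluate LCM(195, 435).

5655

gcd first: 435 = 2·195 + 45; 195 = 4·45 + 15; 45 = 3·15 + 0 → gcd = 15
lcm = 195·435/gcd = 84825/15 = 5655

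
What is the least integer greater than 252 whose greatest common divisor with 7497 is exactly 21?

273

gcd(t, 7497) = 21 forces 21 | t; write t = 21s. Then gcd(21s, 21·357) = 21·gcd(s, 357), so need gcd(s, 357) = 1.
21s > 252 gives s ≥ 13. The least s ≥ 13 coprime to 357 is 13, so t = 21·13 = 273.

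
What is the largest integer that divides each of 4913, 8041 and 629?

17

gcd(4913, 8041): 8041 = 1·4913 + 3128; 4913 = 1·3128 + 1785; 3128 = 1·1785 + 1343; 1785 = 1·1343 + 442; 1343 = 3·442 + 17; 442 = 26·17 + 0 → 17
gcd(17, 629): 629 = 37·17 + 0 → 17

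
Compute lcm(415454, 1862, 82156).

44012365852

415454 = 2 · 13 · 19 · 29²; 1862 = 2 · 7² · 19; 82156 = 2² · 19 · 23 · 47
lcm takes max exponent of each prime: 2² · 7² · 13 · 19 · 23 · 29² · 47 = 44012365852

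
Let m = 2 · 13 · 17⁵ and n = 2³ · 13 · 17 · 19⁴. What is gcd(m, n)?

442

min exponent per shared prime: 2 · 13 · 17 = 442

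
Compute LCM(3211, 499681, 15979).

3211 = 13² · 19; 499681 = 7 · 13 · 17² · 19; 15979 = 19 · 29²
lcm takes max exponent of each prime: 7 · 13² · 17² · 19 · 29² = 5463012373

5463012373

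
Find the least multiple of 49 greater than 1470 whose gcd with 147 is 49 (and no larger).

1519

Multiples of 49 above 1470: 49·31, 49·32, … . Need the cofactor coprime to 147/49 = 3.
Checking s = 31, 32, … the first with gcd(s, 3) = 1 is s = 31, giving 1519.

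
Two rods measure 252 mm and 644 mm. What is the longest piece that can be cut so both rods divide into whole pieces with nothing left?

252 = 2² · 3² · 7
644 = 2² · 7 · 23
Common: 2² · 7 = 28

28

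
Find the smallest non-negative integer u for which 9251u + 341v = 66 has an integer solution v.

Reduce mod 341: 9251u ≡ 66 (mod 341). With g = gcd(9251, 341) = 11 dividing 66, divide through: 841u ≡ 6 (mod 31).
Since gcd(841, 31) = 1, u ≡ 6·(841)⁻¹ ≡ 17 (mod 31). Smallest non-negative: 17.

17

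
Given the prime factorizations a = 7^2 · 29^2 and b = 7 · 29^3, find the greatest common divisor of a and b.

min exponent per shared prime: 7 · 29^2 = 5887

5887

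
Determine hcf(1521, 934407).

9

1521 = 3² · 13²
934407 = 3² · 47³
Common: 3² = 9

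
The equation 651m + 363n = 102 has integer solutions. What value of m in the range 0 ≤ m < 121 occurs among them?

18

Reduce mod 363: 651m ≡ 102 (mod 363). With g = gcd(651, 363) = 3 dividing 102, divide through: 217m ≡ 34 (mod 121).
Since gcd(217, 121) = 1, m ≡ 34·(217)⁻¹ ≡ 18 (mod 121). Smallest non-negative: 18.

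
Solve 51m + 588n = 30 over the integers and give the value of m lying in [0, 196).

gcd(51, 588) = 3 (Euclid: 588 = 11·51 + 27; 51 = 1·27 + 24; 27 = 1·24 + 3; 24 = 8·3 + 0), and 3 | 30.
Extended Euclid: 51·(-23) + 588·(2) = 3. Scale by 10: m₀ = -230.
General solution m = m₀ + 196t; reducing mod 196 gives m = 162 (and n = -14).

162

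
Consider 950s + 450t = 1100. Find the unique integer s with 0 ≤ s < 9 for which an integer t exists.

Euclid: 950 = 2·450 + 50; 450 = 9·50 + 0 → gcd = 50; 1100 = 50·22.
Back-substitution yields 950·(1) + 450·(-2) = 50, so one solution is s = 1·22 = 22, t = -2·22 = -44.
Solutions in s differ by 450/50 = 9; the one in [0, 9) is 22 mod 9 = 4.

4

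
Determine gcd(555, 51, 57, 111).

3

555 = 3 · 5 · 37; 51 = 3 · 17; 57 = 3 · 19; 111 = 3 · 37
gcd takes min exponent of each prime: 3 = 3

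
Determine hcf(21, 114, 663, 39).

3

gcd(21, 114): 114 = 5·21 + 9; 21 = 2·9 + 3; 9 = 3·3 + 0 → 3
gcd(3, 663): 663 = 221·3 + 0 → 3
gcd(3, 39): 39 = 13·3 + 0 → 3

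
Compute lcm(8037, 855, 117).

8037 = 3² · 19 · 47; 855 = 3² · 5 · 19; 117 = 3² · 13
lcm takes max exponent of each prime: 3² · 5 · 13 · 19 · 47 = 522405

522405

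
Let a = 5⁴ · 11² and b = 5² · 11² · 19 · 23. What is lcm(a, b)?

33048125

max exponent per prime: 5⁴ · 11² · 19 · 23 = 33048125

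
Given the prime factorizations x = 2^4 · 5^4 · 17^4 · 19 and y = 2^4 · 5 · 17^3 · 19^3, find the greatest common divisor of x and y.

min exponent per shared prime: 2^4 · 5 · 17^3 · 19 = 7467760

7467760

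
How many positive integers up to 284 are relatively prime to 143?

Prime factors of 143: 11, 13. Count integers ≤ 284 divisible by none of them.
By inclusion–exclusion: 284 − ⌊284/11⌋ − ⌊284/13⌋ + ⌊284/143⌋ = 239.

239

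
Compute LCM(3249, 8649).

gcd first: 8649 = 2·3249 + 2151; 3249 = 1·2151 + 1098; 2151 = 1·1098 + 1053; 1098 = 1·1053 + 45; 1053 = 23·45 + 18; 45 = 2·18 + 9; 18 = 2·9 + 0 → gcd = 9
lcm = 3249·8649/gcd = 28100601/9 = 3122289

3122289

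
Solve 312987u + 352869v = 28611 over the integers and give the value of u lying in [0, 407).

132

Reduce mod 352869: 312987u ≡ 28611 (mod 352869). With g = gcd(312987, 352869) = 867 dividing 28611, divide through: 361u ≡ 33 (mod 407).
Since gcd(361, 407) = 1, u ≡ 33·(361)⁻¹ ≡ 132 (mod 407). Smallest non-negative: 132.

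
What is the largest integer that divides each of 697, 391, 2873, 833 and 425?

17

697 = 17 · 41; 391 = 17 · 23; 2873 = 13² · 17; 833 = 7² · 17; 425 = 5² · 17
gcd takes min exponent of each prime: 17 = 17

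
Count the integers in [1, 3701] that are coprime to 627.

Prime factors of 627: 3, 11, 19. Count integers ≤ 3701 divisible by none of them.
By inclusion–exclusion: 3701 − ⌊3701/3⌋ − ⌊3701/11⌋ − ⌊3701/19⌋ + ⌊3701/33⌋ + ⌊3701/57⌋ + ⌊3701/209⌋ − ⌊3701/627⌋ = 2126.

2126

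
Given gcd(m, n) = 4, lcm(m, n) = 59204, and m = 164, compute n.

m·n = gcd·lcm = 4·59204 = 236816, so n = 236816/164 = 1444.

1444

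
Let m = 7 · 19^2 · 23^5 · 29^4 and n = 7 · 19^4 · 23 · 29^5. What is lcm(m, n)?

120431920889954746429

max exponent per prime: 7 · 19^4 · 23^5 · 29^5 = 120431920889954746429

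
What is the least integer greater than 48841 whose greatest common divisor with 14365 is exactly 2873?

51714

gcd(k, 14365) = 2873 forces 2873 | k; write k = 2873s. Then gcd(2873s, 2873·5) = 2873·gcd(s, 5), so need gcd(s, 5) = 1.
2873s > 48841 gives s ≥ 18. The least s ≥ 18 coprime to 5 is 18, so k = 2873·18 = 51714.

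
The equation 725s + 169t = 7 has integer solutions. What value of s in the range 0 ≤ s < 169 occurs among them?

145

Euclid: 725 = 4·169 + 49; 169 = 3·49 + 22; 49 = 2·22 + 5; 22 = 4·5 + 2; 5 = 2·2 + 1; 2 = 2·1 + 0 → gcd = 1; 7 = 1·7.
Back-substitution yields 725·(69) + 169·(-296) = 1, so one solution is s = 69·7 = 483, t = -296·7 = -2072.
Solutions in s differ by 169/1 = 169; the one in [0, 169) is 483 mod 169 = 145.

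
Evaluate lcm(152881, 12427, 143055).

152881 = 17² · 23²; 12427 = 17² · 43; 143055 = 3² · 5 · 11 · 17²
lcm takes max exponent of each prime: 3² · 5 · 11 · 17² · 23² · 43 = 3254072085

3254072085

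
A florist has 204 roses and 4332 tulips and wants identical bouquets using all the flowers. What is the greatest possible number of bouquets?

12

Euclid: 4332 = 21·204 + 48; 204 = 4·48 + 12; 48 = 4·12 + 0. Last nonzero remainder: 12.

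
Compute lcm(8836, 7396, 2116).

8642677156

lcm(8836, 7396) = 8836·7396/gcd = 65351056/4 = 16337764
lcm(16337764, 2116) = 16337764·2116/gcd = 34570708624/4 = 8642677156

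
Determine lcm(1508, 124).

46748

gcd first: 1508 = 12·124 + 20; 124 = 6·20 + 4; 20 = 5·4 + 0 → gcd = 4
lcm = 1508·124/gcd = 186992/4 = 46748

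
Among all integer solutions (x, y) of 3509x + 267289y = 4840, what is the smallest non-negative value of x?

gcd(3509, 267289) = 121 (Euclid: 267289 = 76·3509 + 605; 3509 = 5·605 + 484; 605 = 1·484 + 121; 484 = 4·121 + 0), and 121 | 4840.
Extended Euclid: 3509·(-457) + 267289·(6) = 121. Scale by 40: x₀ = -18280.
General solution x = x₀ + 2209t; reducing mod 2209 gives x = 1601 (and y = -21).

1601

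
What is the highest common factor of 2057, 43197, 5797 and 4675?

2057 = 11² · 17; 43197 = 3 · 7 · 11² · 17; 5797 = 11 · 17 · 31; 4675 = 5² · 11 · 17
gcd takes min exponent of each prime: 11 · 17 = 187

187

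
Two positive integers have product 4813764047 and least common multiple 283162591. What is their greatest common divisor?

17

gcd·lcm = product, so gcd = 4813764047/283162591 = 17.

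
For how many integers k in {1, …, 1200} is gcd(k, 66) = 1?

66 = 2·3·11. Inclusion–exclusion on these primes:
1200 − ⌊1200/2⌋ − ⌊1200/3⌋ − ⌊1200/11⌋ + ⌊1200/6⌋ + ⌊1200/22⌋ + ⌊1200/33⌋ − ⌊1200/66⌋ = 363

363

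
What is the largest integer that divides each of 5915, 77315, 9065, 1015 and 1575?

35

gcd(5915, 77315): 77315 = 13·5915 + 420; 5915 = 14·420 + 35; 420 = 12·35 + 0 → 35
gcd(35, 9065): 9065 = 259·35 + 0 → 35
gcd(35, 1015): 1015 = 29·35 + 0 → 35
gcd(35, 1575): 1575 = 45·35 + 0 → 35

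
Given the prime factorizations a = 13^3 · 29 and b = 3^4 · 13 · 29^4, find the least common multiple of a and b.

125865604917

max exponent per prime: 3^4 · 13^3 · 29^4 = 125865604917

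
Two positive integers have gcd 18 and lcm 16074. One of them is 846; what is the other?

342

u·v = gcd·lcm = 18·16074 = 289332, so v = 289332/846 = 342.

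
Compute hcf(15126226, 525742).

Euclid: 15126226 = 28·525742 + 405450; 525742 = 1·405450 + 120292; 405450 = 3·120292 + 44574; 120292 = 2·44574 + 31144; 44574 = 1·31144 + 13430; 31144 = 2·13430 + 4284; 13430 = 3·4284 + 578; 4284 = 7·578 + 238; 578 = 2·238 + 102; 238 = 2·102 + 34; 102 = 3·34 + 0. Last nonzero remainder: 34.

34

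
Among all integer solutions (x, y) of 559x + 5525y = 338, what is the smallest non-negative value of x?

Euclid: 5525 = 9·559 + 494; 559 = 1·494 + 65; 494 = 7·65 + 39; 65 = 1·39 + 26; 39 = 1·26 + 13; 26 = 2·13 + 0 → gcd = 13; 338 = 13·26.
Back-substitution yields 559·(-168) + 5525·(17) = 13, so one solution is x = -168·26 = -4368, y = 17·26 = 442.
Solutions in x differ by 5525/13 = 425; the one in [0, 425) is -4368 mod 425 = 307.

307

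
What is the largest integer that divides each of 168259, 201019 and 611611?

91

gcd(168259, 201019): 201019 = 1·168259 + 32760; 168259 = 5·32760 + 4459; 32760 = 7·4459 + 1547; 4459 = 2·1547 + 1365; 1547 = 1·1365 + 182; 1365 = 7·182 + 91; 182 = 2·91 + 0 → 91
gcd(91, 611611): 611611 = 6721·91 + 0 → 91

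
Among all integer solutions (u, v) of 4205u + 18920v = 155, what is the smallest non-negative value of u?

279

Euclid: 18920 = 4·4205 + 2100; 4205 = 2·2100 + 5; 2100 = 420·5 + 0 → gcd = 5; 155 = 5·31.
Back-substitution yields 4205·(9) + 18920·(-2) = 5, so one solution is u = 9·31 = 279, v = -2·31 = -62.
Solutions in u differ by 18920/5 = 3784; the one in [0, 3784) is 279 mod 3784 = 279.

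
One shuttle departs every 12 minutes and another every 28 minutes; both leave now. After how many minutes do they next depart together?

84

12 = 2² · 3; 28 = 2² · 7
max exponents: 2² · 3 · 7 = 84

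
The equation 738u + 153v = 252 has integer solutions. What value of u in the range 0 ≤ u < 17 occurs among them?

2

Euclid: 738 = 4·153 + 126; 153 = 1·126 + 27; 126 = 4·27 + 18; 27 = 1·18 + 9; 18 = 2·9 + 0 → gcd = 9; 252 = 9·28.
Back-substitution yields 738·(-6) + 153·(29) = 9, so one solution is u = -6·28 = -168, v = 29·28 = 812.
Solutions in u differ by 153/9 = 17; the one in [0, 17) is -168 mod 17 = 2.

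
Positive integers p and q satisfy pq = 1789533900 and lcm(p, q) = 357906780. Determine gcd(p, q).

gcd·lcm = product, so gcd = 1789533900/357906780 = 5.

5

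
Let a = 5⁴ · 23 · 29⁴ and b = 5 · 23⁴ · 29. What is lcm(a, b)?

123703888950625

max exponent per prime: 5⁴ · 23⁴ · 29⁴ = 123703888950625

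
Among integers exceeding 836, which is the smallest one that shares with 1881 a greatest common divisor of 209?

gcd(m, 1881) = 209 forces 209 | m; write m = 209s. Then gcd(209s, 209·9) = 209·gcd(s, 9), so need gcd(s, 9) = 1.
209s > 836 gives s ≥ 5. The least s ≥ 5 coprime to 9 is 5, so m = 209·5 = 1045.

1045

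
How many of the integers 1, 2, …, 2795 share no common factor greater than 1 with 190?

1059

Prime factors of 190: 2, 5, 19. Count integers ≤ 2795 divisible by none of them.
By inclusion–exclusion: 2795 − ⌊2795/2⌋ − ⌊2795/5⌋ − ⌊2795/19⌋ + ⌊2795/10⌋ + ⌊2795/38⌋ + ⌊2795/95⌋ − ⌊2795/190⌋ = 1059.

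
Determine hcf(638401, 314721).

638401 = 17² · 47²
314721 = 3² · 11² · 17²
Common: 17² = 289

289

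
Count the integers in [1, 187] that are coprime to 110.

68

Prime factors of 110: 2, 5, 11. Count integers ≤ 187 divisible by none of them.
By inclusion–exclusion: 187 − ⌊187/2⌋ − ⌊187/5⌋ − ⌊187/11⌋ + ⌊187/10⌋ + ⌊187/22⌋ + ⌊187/55⌋ − ⌊187/110⌋ = 68.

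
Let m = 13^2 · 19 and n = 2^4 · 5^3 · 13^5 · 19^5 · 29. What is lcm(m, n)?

max exponent per prime: 2^4 · 5^3 · 13^5 · 19^5 · 29 = 53322777108406000

53322777108406000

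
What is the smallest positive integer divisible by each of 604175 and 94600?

604175 = 5² · 11 · 13³; 94600 = 2³ · 5² · 11 · 43
max exponents: 2³ · 5² · 11 · 13³ · 43 = 207836200

207836200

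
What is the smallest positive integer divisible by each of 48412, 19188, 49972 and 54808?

48412 = 2² · 7² · 13 · 19; 19188 = 2² · 3² · 13 · 41; 49972 = 2² · 13 · 31²; 54808 = 2³ · 13 · 17 · 31
lcm takes max exponent of each prime: 2³ · 3² · 7² · 13 · 17 · 19 · 31² · 41 = 583689250872

583689250872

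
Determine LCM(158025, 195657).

158025 = 3 · 5² · 7² · 43; 195657 = 3 · 7² · 11³
max exponents: 3 · 5² · 7² · 11³ · 43 = 210331275

210331275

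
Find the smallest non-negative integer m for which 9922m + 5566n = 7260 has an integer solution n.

gcd(9922, 5566) = 242 (Euclid: 9922 = 1·5566 + 4356; 5566 = 1·4356 + 1210; 4356 = 3·1210 + 726; 1210 = 1·726 + 484; 726 = 1·484 + 242; 484 = 2·242 + 0), and 242 | 7260.
Extended Euclid: 9922·(9) + 5566·(-16) = 242. Scale by 30: m₀ = 270.
General solution m = m₀ + 23t; reducing mod 23 gives m = 17 (and n = -29).

17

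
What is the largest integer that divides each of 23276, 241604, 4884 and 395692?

44

gcd(23276, 241604): 241604 = 10·23276 + 8844; 23276 = 2·8844 + 5588; 8844 = 1·5588 + 3256; 5588 = 1·3256 + 2332; 3256 = 1·2332 + 924; 2332 = 2·924 + 484; 924 = 1·484 + 440; 484 = 1·440 + 44; 440 = 10·44 + 0 → 44
gcd(44, 4884): 4884 = 111·44 + 0 → 44
gcd(44, 395692): 395692 = 8993·44 + 0 → 44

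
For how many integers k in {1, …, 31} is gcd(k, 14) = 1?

14 = 2·7. Inclusion–exclusion on these primes:
31 − ⌊31/2⌋ − ⌊31/7⌋ + ⌊31/14⌋ = 14

14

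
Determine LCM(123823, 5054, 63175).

123823 = 7³ · 19²; 5054 = 2 · 7 · 19²; 63175 = 5² · 7 · 19²
lcm takes max exponent of each prime: 2 · 5² · 7³ · 19² = 6191150

6191150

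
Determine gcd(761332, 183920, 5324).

761332 = 2² · 11⁴ · 13; 183920 = 2⁴ · 5 · 11² · 19; 5324 = 2² · 11³
gcd takes min exponent of each prime: 2² · 11² = 484

484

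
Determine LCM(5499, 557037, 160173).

35841431691

5499 = 3² · 13 · 47; 557037 = 3⁴ · 13 · 23²; 160173 = 3² · 13 · 37²
lcm takes max exponent of each prime: 3⁴ · 13 · 23² · 37² · 47 = 35841431691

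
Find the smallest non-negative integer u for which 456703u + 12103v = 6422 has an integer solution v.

47

Euclid: 456703 = 37·12103 + 8892; 12103 = 1·8892 + 3211; 8892 = 2·3211 + 2470; 3211 = 1·2470 + 741; 2470 = 3·741 + 247; 741 = 3·247 + 0 → gcd = 247; 6422 = 247·26.
Back-substitution yields 456703·(15) + 12103·(-566) = 247, so one solution is u = 15·26 = 390, v = -566·26 = -14716.
Solutions in u differ by 12103/247 = 49; the one in [0, 49) is 390 mod 49 = 47.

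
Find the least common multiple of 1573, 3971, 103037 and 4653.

1573 = 11² · 13; 3971 = 11 · 19²; 103037 = 11 · 17 · 19 · 29; 4653 = 3² · 11 · 47
lcm takes max exponent of each prime: 3² · 11² · 13 · 17 · 19² · 29 · 47 = 118419496767

118419496767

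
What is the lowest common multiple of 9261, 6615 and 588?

185220

lcm(9261, 6615) = 9261·6615/gcd = 61261515/1323 = 46305
lcm(46305, 588) = 46305·588/gcd = 27227340/147 = 185220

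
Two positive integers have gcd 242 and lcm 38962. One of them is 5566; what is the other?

Using ab = gcd(a,b)·lcm(a,b) = 242·38962 = 9428804, we get b = 9428804/5566 = 1694.

1694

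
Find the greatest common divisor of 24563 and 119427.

847

Euclid: 119427 = 4·24563 + 21175; 24563 = 1·21175 + 3388; 21175 = 6·3388 + 847; 3388 = 4·847 + 0. Last nonzero remainder: 847.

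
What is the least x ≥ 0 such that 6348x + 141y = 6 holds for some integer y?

gcd(6348, 141) = 3 (Euclid: 6348 = 45·141 + 3; 141 = 47·3 + 0), and 3 | 6.
Extended Euclid: 6348·(1) + 141·(-45) = 3. Scale by 2: x₀ = 2.
General solution x = x₀ + 47t; reducing mod 47 gives x = 2 (and y = -90).

2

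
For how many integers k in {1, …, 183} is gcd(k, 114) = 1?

58

114 = 2·3·19. Inclusion–exclusion on these primes:
183 − ⌊183/2⌋ − ⌊183/3⌋ − ⌊183/19⌋ + ⌊183/6⌋ + ⌊183/38⌋ + ⌊183/57⌋ − ⌊183/114⌋ = 58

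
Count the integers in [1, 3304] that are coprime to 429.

429 = 3·11·13. Inclusion–exclusion on these primes:
3304 − ⌊3304/3⌋ − ⌊3304/11⌋ − ⌊3304/13⌋ + ⌊3304/33⌋ + ⌊3304/39⌋ + ⌊3304/143⌋ − ⌊3304/429⌋ = 1849

1849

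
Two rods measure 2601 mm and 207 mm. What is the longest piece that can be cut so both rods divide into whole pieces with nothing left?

9

Euclid: 2601 = 12·207 + 117; 207 = 1·117 + 90; 117 = 1·90 + 27; 90 = 3·27 + 9; 27 = 3·9 + 0. Last nonzero remainder: 9.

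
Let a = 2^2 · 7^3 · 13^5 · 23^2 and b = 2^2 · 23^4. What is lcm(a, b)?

142554922054636

max exponent per prime: 2^2 · 7^3 · 13^5 · 23^4 = 142554922054636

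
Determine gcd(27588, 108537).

Euclid: 108537 = 3·27588 + 25773; 27588 = 1·25773 + 1815; 25773 = 14·1815 + 363; 1815 = 5·363 + 0. Last nonzero remainder: 363.

363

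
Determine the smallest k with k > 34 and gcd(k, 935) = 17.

935 = 17·55. Any k with gcd(k, 935) = 17 is a multiple of 17, say 17s, with s coprime to 55.
Need s > 34/17, so s ≥ 3. First s ≥ 3 with gcd(s, 55) = 1 is s = 3. Thus k = 17·3 = 51.

51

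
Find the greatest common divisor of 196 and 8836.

Euclid: 8836 = 45·196 + 16; 196 = 12·16 + 4; 16 = 4·4 + 0. Last nonzero remainder: 4.

4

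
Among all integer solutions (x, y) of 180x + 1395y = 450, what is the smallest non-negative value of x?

18

gcd(180, 1395) = 45 (Euclid: 1395 = 7·180 + 135; 180 = 1·135 + 45; 135 = 3·45 + 0), and 45 | 450.
Extended Euclid: 180·(8) + 1395·(-1) = 45. Scale by 10: x₀ = 80.
General solution x = x₀ + 31t; reducing mod 31 gives x = 18 (and y = -2).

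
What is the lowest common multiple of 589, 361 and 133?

lcm(589, 361) = 589·361/gcd = 212629/19 = 11191
lcm(11191, 133) = 11191·133/gcd = 1488403/19 = 78337

78337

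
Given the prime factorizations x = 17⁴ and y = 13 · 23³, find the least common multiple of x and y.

max exponent per prime: 13 · 17⁴ · 23³ = 13210600091

13210600091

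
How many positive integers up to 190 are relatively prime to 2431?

150

2431 = 11·13·17. Inclusion–exclusion on these primes:
190 − ⌊190/11⌋ − ⌊190/13⌋ − ⌊190/17⌋ + ⌊190/143⌋ + ⌊190/187⌋ + ⌊190/221⌋ − ⌊190/2431⌋ = 150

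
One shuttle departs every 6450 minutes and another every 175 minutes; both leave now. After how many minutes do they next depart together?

45150

6450 = 2 · 3 · 5² · 43; 175 = 5² · 7
max exponents: 2 · 3 · 5² · 7 · 43 = 45150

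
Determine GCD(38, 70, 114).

38 = 2 · 19; 70 = 2 · 5 · 7; 114 = 2 · 3 · 19
gcd takes min exponent of each prime: 2 = 2

2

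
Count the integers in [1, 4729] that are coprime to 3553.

3834

3553 = 11·17·19. Inclusion–exclusion on these primes:
4729 − ⌊4729/11⌋ − ⌊4729/17⌋ − ⌊4729/19⌋ + ⌊4729/187⌋ + ⌊4729/209⌋ + ⌊4729/323⌋ − ⌊4729/3553⌋ = 3834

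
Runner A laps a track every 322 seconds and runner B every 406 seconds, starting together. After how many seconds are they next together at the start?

322 = 2 · 7 · 23; 406 = 2 · 7 · 29
max exponents: 2 · 7 · 23 · 29 = 9338

9338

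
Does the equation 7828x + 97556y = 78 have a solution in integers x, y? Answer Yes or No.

gcd(7828, 97556): 97556 = 12·7828 + 3620; 7828 = 2·3620 + 588; 3620 = 6·588 + 92; 588 = 6·92 + 36; 92 = 2·36 + 20; 36 = 1·20 + 16; 20 = 1·16 + 4; 16 = 4·4 + 0 → 4
4 does not divide 78, so a solution does not exist.

No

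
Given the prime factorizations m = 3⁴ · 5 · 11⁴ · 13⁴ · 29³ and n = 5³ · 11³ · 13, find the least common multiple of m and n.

103260250778738625

max exponent per prime: 3⁴ · 5³ · 11⁴ · 13⁴ · 29³ = 103260250778738625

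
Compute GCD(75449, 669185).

11

75449 = 11 · 19³
669185 = 5 · 11 · 23³
Common: 11 = 11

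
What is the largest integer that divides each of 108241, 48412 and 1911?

49

gcd(108241, 48412): 108241 = 2·48412 + 11417; 48412 = 4·11417 + 2744; 11417 = 4·2744 + 441; 2744 = 6·441 + 98; 441 = 4·98 + 49; 98 = 2·49 + 0 → 49
gcd(49, 1911): 1911 = 39·49 + 0 → 49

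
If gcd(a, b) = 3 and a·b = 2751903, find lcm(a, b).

917301

gcd·lcm = product, so lcm = 2751903/3 = 917301.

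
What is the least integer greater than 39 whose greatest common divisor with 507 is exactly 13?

507 = 13·39. Any k with gcd(k, 507) = 13 is a multiple of 13, say 13s, with s coprime to 39.
Need s > 39/13, so s ≥ 4. First s ≥ 4 with gcd(s, 39) = 1 is s = 4. Thus k = 13·4 = 52.

52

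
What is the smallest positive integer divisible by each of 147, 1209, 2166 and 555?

lcm(147, 1209) = 147·1209/gcd = 177723/3 = 59241
lcm(59241, 2166) = 59241·2166/gcd = 128316006/3 = 42772002
lcm(42772002, 555) = 42772002·555/gcd = 23738461110/3 = 7912820370

7912820370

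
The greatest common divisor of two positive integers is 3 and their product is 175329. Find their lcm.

58443

Since gcd(p,q)·lcm(p,q) = pq, lcm = 175329/3 = 58443.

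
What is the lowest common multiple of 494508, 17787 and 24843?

494508 = 2² · 3 · 7² · 29²; 17787 = 3 · 7² · 11²; 24843 = 3 · 7² · 13²
lcm takes max exponent of each prime: 2² · 3 · 7² · 11² · 13² · 29² = 10112194092

10112194092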